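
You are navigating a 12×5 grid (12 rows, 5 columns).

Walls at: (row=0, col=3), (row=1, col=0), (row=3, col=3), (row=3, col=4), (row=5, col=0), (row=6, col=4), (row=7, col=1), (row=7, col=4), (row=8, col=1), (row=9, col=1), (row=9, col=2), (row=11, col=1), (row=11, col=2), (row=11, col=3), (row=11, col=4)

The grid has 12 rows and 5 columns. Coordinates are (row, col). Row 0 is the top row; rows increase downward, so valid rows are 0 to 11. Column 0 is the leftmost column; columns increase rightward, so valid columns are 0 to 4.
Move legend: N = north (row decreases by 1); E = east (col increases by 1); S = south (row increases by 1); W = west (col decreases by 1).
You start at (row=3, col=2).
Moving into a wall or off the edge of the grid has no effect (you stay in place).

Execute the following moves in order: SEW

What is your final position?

Start: (row=3, col=2)
  S (south): (row=3, col=2) -> (row=4, col=2)
  E (east): (row=4, col=2) -> (row=4, col=3)
  W (west): (row=4, col=3) -> (row=4, col=2)
Final: (row=4, col=2)

Answer: Final position: (row=4, col=2)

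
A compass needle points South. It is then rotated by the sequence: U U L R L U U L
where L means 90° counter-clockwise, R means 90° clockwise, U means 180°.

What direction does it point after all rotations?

Start: South
  U (U-turn (180°)) -> North
  U (U-turn (180°)) -> South
  L (left (90° counter-clockwise)) -> East
  R (right (90° clockwise)) -> South
  L (left (90° counter-clockwise)) -> East
  U (U-turn (180°)) -> West
  U (U-turn (180°)) -> East
  L (left (90° counter-clockwise)) -> North
Final: North

Answer: Final heading: North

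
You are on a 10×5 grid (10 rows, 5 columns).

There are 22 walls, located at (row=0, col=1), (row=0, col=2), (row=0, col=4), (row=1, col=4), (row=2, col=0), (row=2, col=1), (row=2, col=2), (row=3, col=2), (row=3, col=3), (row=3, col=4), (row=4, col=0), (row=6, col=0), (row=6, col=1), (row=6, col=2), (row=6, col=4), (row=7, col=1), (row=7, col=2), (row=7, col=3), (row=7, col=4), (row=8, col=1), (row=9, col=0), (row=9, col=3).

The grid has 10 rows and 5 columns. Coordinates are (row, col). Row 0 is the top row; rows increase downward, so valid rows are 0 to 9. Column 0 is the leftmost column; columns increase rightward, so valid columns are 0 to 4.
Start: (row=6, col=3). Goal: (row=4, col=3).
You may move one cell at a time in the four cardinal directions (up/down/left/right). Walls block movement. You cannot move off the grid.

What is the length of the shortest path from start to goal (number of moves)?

Answer: Shortest path length: 2

Derivation:
BFS from (row=6, col=3) until reaching (row=4, col=3):
  Distance 0: (row=6, col=3)
  Distance 1: (row=5, col=3)
  Distance 2: (row=4, col=3), (row=5, col=2), (row=5, col=4)  <- goal reached here
One shortest path (2 moves): (row=6, col=3) -> (row=5, col=3) -> (row=4, col=3)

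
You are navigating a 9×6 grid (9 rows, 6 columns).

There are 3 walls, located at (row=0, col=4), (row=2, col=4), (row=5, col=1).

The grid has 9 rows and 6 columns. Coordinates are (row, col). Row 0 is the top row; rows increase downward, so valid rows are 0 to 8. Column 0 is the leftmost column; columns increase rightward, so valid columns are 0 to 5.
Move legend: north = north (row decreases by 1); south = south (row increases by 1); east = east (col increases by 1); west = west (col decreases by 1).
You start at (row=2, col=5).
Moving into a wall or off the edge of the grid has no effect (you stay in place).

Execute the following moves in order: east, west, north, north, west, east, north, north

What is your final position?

Answer: Final position: (row=0, col=5)

Derivation:
Start: (row=2, col=5)
  east (east): blocked, stay at (row=2, col=5)
  west (west): blocked, stay at (row=2, col=5)
  north (north): (row=2, col=5) -> (row=1, col=5)
  north (north): (row=1, col=5) -> (row=0, col=5)
  west (west): blocked, stay at (row=0, col=5)
  east (east): blocked, stay at (row=0, col=5)
  north (north): blocked, stay at (row=0, col=5)
  north (north): blocked, stay at (row=0, col=5)
Final: (row=0, col=5)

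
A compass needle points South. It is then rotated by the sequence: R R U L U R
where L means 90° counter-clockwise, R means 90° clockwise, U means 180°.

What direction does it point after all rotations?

Start: South
  R (right (90° clockwise)) -> West
  R (right (90° clockwise)) -> North
  U (U-turn (180°)) -> South
  L (left (90° counter-clockwise)) -> East
  U (U-turn (180°)) -> West
  R (right (90° clockwise)) -> North
Final: North

Answer: Final heading: North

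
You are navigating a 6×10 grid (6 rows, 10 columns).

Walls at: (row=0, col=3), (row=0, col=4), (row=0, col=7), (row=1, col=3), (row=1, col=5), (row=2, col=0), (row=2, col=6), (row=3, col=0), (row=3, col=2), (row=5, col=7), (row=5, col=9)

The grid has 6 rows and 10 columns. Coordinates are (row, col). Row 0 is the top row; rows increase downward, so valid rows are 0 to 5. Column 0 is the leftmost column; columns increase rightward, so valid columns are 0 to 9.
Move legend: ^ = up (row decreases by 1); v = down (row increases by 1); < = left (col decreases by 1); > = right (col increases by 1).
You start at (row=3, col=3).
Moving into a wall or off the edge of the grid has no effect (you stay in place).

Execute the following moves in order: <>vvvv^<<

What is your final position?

Start: (row=3, col=3)
  < (left): blocked, stay at (row=3, col=3)
  > (right): (row=3, col=3) -> (row=3, col=4)
  v (down): (row=3, col=4) -> (row=4, col=4)
  v (down): (row=4, col=4) -> (row=5, col=4)
  v (down): blocked, stay at (row=5, col=4)
  v (down): blocked, stay at (row=5, col=4)
  ^ (up): (row=5, col=4) -> (row=4, col=4)
  < (left): (row=4, col=4) -> (row=4, col=3)
  < (left): (row=4, col=3) -> (row=4, col=2)
Final: (row=4, col=2)

Answer: Final position: (row=4, col=2)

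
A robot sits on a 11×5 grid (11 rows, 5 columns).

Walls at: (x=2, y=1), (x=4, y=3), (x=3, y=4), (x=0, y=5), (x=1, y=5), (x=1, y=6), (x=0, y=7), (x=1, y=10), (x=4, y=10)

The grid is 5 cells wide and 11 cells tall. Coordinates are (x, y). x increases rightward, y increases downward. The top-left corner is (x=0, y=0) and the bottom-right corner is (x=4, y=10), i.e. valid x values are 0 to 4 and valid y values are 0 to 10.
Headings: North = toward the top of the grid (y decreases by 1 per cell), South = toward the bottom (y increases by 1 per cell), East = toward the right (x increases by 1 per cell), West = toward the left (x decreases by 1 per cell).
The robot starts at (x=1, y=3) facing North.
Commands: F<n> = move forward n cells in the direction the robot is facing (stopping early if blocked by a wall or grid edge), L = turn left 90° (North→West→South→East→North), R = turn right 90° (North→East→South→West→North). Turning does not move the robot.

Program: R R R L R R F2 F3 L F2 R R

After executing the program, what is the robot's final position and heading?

Answer: Final position: (x=0, y=0), facing East

Derivation:
Start: (x=1, y=3), facing North
  R: turn right, now facing East
  R: turn right, now facing South
  R: turn right, now facing West
  L: turn left, now facing South
  R: turn right, now facing West
  R: turn right, now facing North
  F2: move forward 2, now at (x=1, y=1)
  F3: move forward 1/3 (blocked), now at (x=1, y=0)
  L: turn left, now facing West
  F2: move forward 1/2 (blocked), now at (x=0, y=0)
  R: turn right, now facing North
  R: turn right, now facing East
Final: (x=0, y=0), facing East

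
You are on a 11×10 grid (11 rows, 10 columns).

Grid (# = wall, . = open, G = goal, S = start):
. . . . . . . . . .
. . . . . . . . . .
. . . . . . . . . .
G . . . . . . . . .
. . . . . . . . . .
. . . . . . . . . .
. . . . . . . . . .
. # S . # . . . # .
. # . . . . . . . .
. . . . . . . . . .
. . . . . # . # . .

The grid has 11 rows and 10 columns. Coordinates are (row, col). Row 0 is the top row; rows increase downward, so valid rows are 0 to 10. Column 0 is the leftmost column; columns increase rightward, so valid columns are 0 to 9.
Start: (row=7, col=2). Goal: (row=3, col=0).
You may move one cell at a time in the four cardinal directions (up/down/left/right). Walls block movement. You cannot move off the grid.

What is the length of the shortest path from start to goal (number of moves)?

BFS from (row=7, col=2) until reaching (row=3, col=0):
  Distance 0: (row=7, col=2)
  Distance 1: (row=6, col=2), (row=7, col=3), (row=8, col=2)
  Distance 2: (row=5, col=2), (row=6, col=1), (row=6, col=3), (row=8, col=3), (row=9, col=2)
  Distance 3: (row=4, col=2), (row=5, col=1), (row=5, col=3), (row=6, col=0), (row=6, col=4), (row=8, col=4), (row=9, col=1), (row=9, col=3), (row=10, col=2)
  Distance 4: (row=3, col=2), (row=4, col=1), (row=4, col=3), (row=5, col=0), (row=5, col=4), (row=6, col=5), (row=7, col=0), (row=8, col=5), (row=9, col=0), (row=9, col=4), (row=10, col=1), (row=10, col=3)
  Distance 5: (row=2, col=2), (row=3, col=1), (row=3, col=3), (row=4, col=0), (row=4, col=4), (row=5, col=5), (row=6, col=6), (row=7, col=5), (row=8, col=0), (row=8, col=6), (row=9, col=5), (row=10, col=0), (row=10, col=4)
  Distance 6: (row=1, col=2), (row=2, col=1), (row=2, col=3), (row=3, col=0), (row=3, col=4), (row=4, col=5), (row=5, col=6), (row=6, col=7), (row=7, col=6), (row=8, col=7), (row=9, col=6)  <- goal reached here
One shortest path (6 moves): (row=7, col=2) -> (row=6, col=2) -> (row=6, col=1) -> (row=6, col=0) -> (row=5, col=0) -> (row=4, col=0) -> (row=3, col=0)

Answer: Shortest path length: 6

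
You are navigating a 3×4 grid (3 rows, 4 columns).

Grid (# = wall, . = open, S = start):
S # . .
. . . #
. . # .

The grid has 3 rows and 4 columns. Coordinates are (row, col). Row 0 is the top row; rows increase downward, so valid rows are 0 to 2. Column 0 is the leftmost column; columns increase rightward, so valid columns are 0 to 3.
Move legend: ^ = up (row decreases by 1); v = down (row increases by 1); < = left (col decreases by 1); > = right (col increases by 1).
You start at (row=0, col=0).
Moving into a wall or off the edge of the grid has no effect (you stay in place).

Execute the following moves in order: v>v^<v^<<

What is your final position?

Start: (row=0, col=0)
  v (down): (row=0, col=0) -> (row=1, col=0)
  > (right): (row=1, col=0) -> (row=1, col=1)
  v (down): (row=1, col=1) -> (row=2, col=1)
  ^ (up): (row=2, col=1) -> (row=1, col=1)
  < (left): (row=1, col=1) -> (row=1, col=0)
  v (down): (row=1, col=0) -> (row=2, col=0)
  ^ (up): (row=2, col=0) -> (row=1, col=0)
  < (left): blocked, stay at (row=1, col=0)
  < (left): blocked, stay at (row=1, col=0)
Final: (row=1, col=0)

Answer: Final position: (row=1, col=0)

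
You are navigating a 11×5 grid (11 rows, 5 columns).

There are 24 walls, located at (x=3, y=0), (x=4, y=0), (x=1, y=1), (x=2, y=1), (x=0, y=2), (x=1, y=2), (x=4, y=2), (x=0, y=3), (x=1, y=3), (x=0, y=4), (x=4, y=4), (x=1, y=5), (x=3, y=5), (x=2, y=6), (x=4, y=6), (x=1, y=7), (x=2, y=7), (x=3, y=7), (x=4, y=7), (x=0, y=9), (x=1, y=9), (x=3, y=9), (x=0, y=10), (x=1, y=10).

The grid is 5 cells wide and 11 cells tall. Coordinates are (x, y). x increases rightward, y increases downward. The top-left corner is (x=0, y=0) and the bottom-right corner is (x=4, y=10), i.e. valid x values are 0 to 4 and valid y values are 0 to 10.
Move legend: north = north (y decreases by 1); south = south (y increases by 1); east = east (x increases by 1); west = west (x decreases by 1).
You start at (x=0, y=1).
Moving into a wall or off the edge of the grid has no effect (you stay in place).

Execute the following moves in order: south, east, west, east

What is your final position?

Answer: Final position: (x=0, y=1)

Derivation:
Start: (x=0, y=1)
  south (south): blocked, stay at (x=0, y=1)
  east (east): blocked, stay at (x=0, y=1)
  west (west): blocked, stay at (x=0, y=1)
  east (east): blocked, stay at (x=0, y=1)
Final: (x=0, y=1)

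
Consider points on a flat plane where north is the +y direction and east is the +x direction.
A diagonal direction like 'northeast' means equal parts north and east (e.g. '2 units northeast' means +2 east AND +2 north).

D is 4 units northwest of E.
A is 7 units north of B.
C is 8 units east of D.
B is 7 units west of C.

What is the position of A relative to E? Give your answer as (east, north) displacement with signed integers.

Place E at the origin (east=0, north=0).
  D is 4 units northwest of E: delta (east=-4, north=+4); D at (east=-4, north=4).
  C is 8 units east of D: delta (east=+8, north=+0); C at (east=4, north=4).
  B is 7 units west of C: delta (east=-7, north=+0); B at (east=-3, north=4).
  A is 7 units north of B: delta (east=+0, north=+7); A at (east=-3, north=11).
Therefore A relative to E: (east=-3, north=11).

Answer: A is at (east=-3, north=11) relative to E.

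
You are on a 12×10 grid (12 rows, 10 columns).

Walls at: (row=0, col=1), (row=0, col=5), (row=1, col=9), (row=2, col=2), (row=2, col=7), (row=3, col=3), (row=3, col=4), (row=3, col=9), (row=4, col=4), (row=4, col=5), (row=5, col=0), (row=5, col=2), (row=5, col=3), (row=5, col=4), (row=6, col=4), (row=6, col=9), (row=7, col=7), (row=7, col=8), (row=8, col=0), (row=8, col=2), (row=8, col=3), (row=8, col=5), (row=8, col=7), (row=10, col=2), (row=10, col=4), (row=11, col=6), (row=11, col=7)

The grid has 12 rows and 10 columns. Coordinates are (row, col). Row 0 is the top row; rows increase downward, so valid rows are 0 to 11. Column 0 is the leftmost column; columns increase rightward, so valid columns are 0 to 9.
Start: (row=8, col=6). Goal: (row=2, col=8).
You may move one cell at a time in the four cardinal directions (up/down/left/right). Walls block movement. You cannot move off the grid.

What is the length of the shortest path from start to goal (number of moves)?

Answer: Shortest path length: 8

Derivation:
BFS from (row=8, col=6) until reaching (row=2, col=8):
  Distance 0: (row=8, col=6)
  Distance 1: (row=7, col=6), (row=9, col=6)
  Distance 2: (row=6, col=6), (row=7, col=5), (row=9, col=5), (row=9, col=7), (row=10, col=6)
  Distance 3: (row=5, col=6), (row=6, col=5), (row=6, col=7), (row=7, col=4), (row=9, col=4), (row=9, col=8), (row=10, col=5), (row=10, col=7)
  Distance 4: (row=4, col=6), (row=5, col=5), (row=5, col=7), (row=6, col=8), (row=7, col=3), (row=8, col=4), (row=8, col=8), (row=9, col=3), (row=9, col=9), (row=10, col=8), (row=11, col=5)
  Distance 5: (row=3, col=6), (row=4, col=7), (row=5, col=8), (row=6, col=3), (row=7, col=2), (row=8, col=9), (row=9, col=2), (row=10, col=3), (row=10, col=9), (row=11, col=4), (row=11, col=8)
  Distance 6: (row=2, col=6), (row=3, col=5), (row=3, col=7), (row=4, col=8), (row=5, col=9), (row=6, col=2), (row=7, col=1), (row=7, col=9), (row=9, col=1), (row=11, col=3), (row=11, col=9)
  Distance 7: (row=1, col=6), (row=2, col=5), (row=3, col=8), (row=4, col=9), (row=6, col=1), (row=7, col=0), (row=8, col=1), (row=9, col=0), (row=10, col=1), (row=11, col=2)
  Distance 8: (row=0, col=6), (row=1, col=5), (row=1, col=7), (row=2, col=4), (row=2, col=8), (row=5, col=1), (row=6, col=0), (row=10, col=0), (row=11, col=1)  <- goal reached here
One shortest path (8 moves): (row=8, col=6) -> (row=7, col=6) -> (row=6, col=6) -> (row=6, col=7) -> (row=6, col=8) -> (row=5, col=8) -> (row=4, col=8) -> (row=3, col=8) -> (row=2, col=8)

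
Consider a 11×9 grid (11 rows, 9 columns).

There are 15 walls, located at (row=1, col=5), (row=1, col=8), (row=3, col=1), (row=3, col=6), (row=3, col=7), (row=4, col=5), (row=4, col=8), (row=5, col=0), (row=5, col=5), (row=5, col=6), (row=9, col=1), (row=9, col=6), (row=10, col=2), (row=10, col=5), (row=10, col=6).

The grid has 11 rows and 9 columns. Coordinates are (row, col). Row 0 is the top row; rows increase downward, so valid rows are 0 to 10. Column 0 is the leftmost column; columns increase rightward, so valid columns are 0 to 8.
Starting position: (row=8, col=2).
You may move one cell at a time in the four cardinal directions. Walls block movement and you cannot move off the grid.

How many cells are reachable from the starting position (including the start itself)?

BFS flood-fill from (row=8, col=2):
  Distance 0: (row=8, col=2)
  Distance 1: (row=7, col=2), (row=8, col=1), (row=8, col=3), (row=9, col=2)
  Distance 2: (row=6, col=2), (row=7, col=1), (row=7, col=3), (row=8, col=0), (row=8, col=4), (row=9, col=3)
  Distance 3: (row=5, col=2), (row=6, col=1), (row=6, col=3), (row=7, col=0), (row=7, col=4), (row=8, col=5), (row=9, col=0), (row=9, col=4), (row=10, col=3)
  Distance 4: (row=4, col=2), (row=5, col=1), (row=5, col=3), (row=6, col=0), (row=6, col=4), (row=7, col=5), (row=8, col=6), (row=9, col=5), (row=10, col=0), (row=10, col=4)
  Distance 5: (row=3, col=2), (row=4, col=1), (row=4, col=3), (row=5, col=4), (row=6, col=5), (row=7, col=6), (row=8, col=7), (row=10, col=1)
  Distance 6: (row=2, col=2), (row=3, col=3), (row=4, col=0), (row=4, col=4), (row=6, col=6), (row=7, col=7), (row=8, col=8), (row=9, col=7)
  Distance 7: (row=1, col=2), (row=2, col=1), (row=2, col=3), (row=3, col=0), (row=3, col=4), (row=6, col=7), (row=7, col=8), (row=9, col=8), (row=10, col=7)
  Distance 8: (row=0, col=2), (row=1, col=1), (row=1, col=3), (row=2, col=0), (row=2, col=4), (row=3, col=5), (row=5, col=7), (row=6, col=8), (row=10, col=8)
  Distance 9: (row=0, col=1), (row=0, col=3), (row=1, col=0), (row=1, col=4), (row=2, col=5), (row=4, col=7), (row=5, col=8)
  Distance 10: (row=0, col=0), (row=0, col=4), (row=2, col=6), (row=4, col=6)
  Distance 11: (row=0, col=5), (row=1, col=6), (row=2, col=7)
  Distance 12: (row=0, col=6), (row=1, col=7), (row=2, col=8)
  Distance 13: (row=0, col=7), (row=3, col=8)
  Distance 14: (row=0, col=8)
Total reachable: 84 (grid has 84 open cells total)

Answer: Reachable cells: 84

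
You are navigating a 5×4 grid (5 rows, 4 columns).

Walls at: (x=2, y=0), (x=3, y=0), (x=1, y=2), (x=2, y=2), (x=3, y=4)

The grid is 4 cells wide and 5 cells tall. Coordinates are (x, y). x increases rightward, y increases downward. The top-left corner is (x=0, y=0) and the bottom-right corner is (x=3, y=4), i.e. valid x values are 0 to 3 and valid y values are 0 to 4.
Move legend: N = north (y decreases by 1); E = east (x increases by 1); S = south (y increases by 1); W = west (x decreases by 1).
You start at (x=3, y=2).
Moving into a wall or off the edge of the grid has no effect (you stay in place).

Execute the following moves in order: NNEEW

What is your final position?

Answer: Final position: (x=2, y=1)

Derivation:
Start: (x=3, y=2)
  N (north): (x=3, y=2) -> (x=3, y=1)
  N (north): blocked, stay at (x=3, y=1)
  E (east): blocked, stay at (x=3, y=1)
  E (east): blocked, stay at (x=3, y=1)
  W (west): (x=3, y=1) -> (x=2, y=1)
Final: (x=2, y=1)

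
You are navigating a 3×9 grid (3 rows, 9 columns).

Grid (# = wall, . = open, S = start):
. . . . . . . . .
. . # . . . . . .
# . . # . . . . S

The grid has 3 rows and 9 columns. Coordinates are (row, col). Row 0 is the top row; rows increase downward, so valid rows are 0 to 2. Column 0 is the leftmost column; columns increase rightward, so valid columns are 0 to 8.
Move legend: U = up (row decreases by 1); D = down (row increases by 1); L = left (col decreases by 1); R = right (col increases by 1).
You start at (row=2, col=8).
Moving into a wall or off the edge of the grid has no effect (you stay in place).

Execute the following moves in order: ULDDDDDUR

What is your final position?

Start: (row=2, col=8)
  U (up): (row=2, col=8) -> (row=1, col=8)
  L (left): (row=1, col=8) -> (row=1, col=7)
  D (down): (row=1, col=7) -> (row=2, col=7)
  [×4]D (down): blocked, stay at (row=2, col=7)
  U (up): (row=2, col=7) -> (row=1, col=7)
  R (right): (row=1, col=7) -> (row=1, col=8)
Final: (row=1, col=8)

Answer: Final position: (row=1, col=8)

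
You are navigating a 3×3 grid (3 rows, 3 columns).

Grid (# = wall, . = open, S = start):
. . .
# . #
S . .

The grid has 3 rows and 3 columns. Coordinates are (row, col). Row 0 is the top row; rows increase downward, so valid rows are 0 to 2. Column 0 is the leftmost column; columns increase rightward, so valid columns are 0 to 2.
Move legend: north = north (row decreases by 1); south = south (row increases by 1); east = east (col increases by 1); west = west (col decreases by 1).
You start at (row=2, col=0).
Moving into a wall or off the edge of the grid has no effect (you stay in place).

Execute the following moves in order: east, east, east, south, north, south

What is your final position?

Start: (row=2, col=0)
  east (east): (row=2, col=0) -> (row=2, col=1)
  east (east): (row=2, col=1) -> (row=2, col=2)
  east (east): blocked, stay at (row=2, col=2)
  south (south): blocked, stay at (row=2, col=2)
  north (north): blocked, stay at (row=2, col=2)
  south (south): blocked, stay at (row=2, col=2)
Final: (row=2, col=2)

Answer: Final position: (row=2, col=2)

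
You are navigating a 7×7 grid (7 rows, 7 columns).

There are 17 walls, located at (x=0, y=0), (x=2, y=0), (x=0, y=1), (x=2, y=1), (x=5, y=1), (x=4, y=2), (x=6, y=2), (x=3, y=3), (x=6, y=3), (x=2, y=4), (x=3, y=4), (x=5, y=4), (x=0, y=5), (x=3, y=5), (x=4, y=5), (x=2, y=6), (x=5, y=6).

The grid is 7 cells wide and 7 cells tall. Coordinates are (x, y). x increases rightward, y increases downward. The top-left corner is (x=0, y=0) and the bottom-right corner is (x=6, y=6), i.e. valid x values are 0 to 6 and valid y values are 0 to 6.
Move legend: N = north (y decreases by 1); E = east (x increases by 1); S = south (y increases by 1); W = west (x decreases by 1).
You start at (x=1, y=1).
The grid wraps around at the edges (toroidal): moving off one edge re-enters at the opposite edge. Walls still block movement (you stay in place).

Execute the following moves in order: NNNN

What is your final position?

Start: (x=1, y=1)
  N (north): (x=1, y=1) -> (x=1, y=0)
  N (north): (x=1, y=0) -> (x=1, y=6)
  N (north): (x=1, y=6) -> (x=1, y=5)
  N (north): (x=1, y=5) -> (x=1, y=4)
Final: (x=1, y=4)

Answer: Final position: (x=1, y=4)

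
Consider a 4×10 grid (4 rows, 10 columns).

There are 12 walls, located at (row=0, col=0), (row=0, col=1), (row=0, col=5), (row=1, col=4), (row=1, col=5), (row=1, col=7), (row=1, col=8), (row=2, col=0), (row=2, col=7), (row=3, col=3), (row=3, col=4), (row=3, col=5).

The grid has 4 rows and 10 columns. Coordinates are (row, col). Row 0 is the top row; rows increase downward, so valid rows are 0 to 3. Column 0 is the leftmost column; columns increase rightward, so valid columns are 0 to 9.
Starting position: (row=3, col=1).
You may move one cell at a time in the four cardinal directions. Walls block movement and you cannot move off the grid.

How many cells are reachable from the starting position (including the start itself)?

Answer: Reachable cells: 28

Derivation:
BFS flood-fill from (row=3, col=1):
  Distance 0: (row=3, col=1)
  Distance 1: (row=2, col=1), (row=3, col=0), (row=3, col=2)
  Distance 2: (row=1, col=1), (row=2, col=2)
  Distance 3: (row=1, col=0), (row=1, col=2), (row=2, col=3)
  Distance 4: (row=0, col=2), (row=1, col=3), (row=2, col=4)
  Distance 5: (row=0, col=3), (row=2, col=5)
  Distance 6: (row=0, col=4), (row=2, col=6)
  Distance 7: (row=1, col=6), (row=3, col=6)
  Distance 8: (row=0, col=6), (row=3, col=7)
  Distance 9: (row=0, col=7), (row=3, col=8)
  Distance 10: (row=0, col=8), (row=2, col=8), (row=3, col=9)
  Distance 11: (row=0, col=9), (row=2, col=9)
  Distance 12: (row=1, col=9)
Total reachable: 28 (grid has 28 open cells total)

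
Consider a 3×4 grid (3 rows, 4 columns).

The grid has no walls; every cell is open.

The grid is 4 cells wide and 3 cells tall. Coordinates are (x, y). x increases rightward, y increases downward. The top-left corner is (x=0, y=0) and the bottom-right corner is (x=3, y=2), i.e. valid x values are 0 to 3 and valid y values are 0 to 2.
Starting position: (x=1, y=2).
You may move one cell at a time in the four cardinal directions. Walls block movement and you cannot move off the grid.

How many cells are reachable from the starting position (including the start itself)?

BFS flood-fill from (x=1, y=2):
  Distance 0: (x=1, y=2)
  Distance 1: (x=1, y=1), (x=0, y=2), (x=2, y=2)
  Distance 2: (x=1, y=0), (x=0, y=1), (x=2, y=1), (x=3, y=2)
  Distance 3: (x=0, y=0), (x=2, y=0), (x=3, y=1)
  Distance 4: (x=3, y=0)
Total reachable: 12 (grid has 12 open cells total)

Answer: Reachable cells: 12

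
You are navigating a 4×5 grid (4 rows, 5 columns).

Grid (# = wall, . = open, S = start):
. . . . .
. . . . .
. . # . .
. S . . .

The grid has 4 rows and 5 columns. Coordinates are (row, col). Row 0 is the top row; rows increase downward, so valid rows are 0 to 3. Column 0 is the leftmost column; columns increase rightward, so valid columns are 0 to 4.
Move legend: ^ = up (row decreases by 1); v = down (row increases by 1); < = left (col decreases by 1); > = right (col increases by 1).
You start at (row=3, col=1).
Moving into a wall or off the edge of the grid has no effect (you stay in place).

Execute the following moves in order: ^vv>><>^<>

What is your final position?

Answer: Final position: (row=2, col=4)

Derivation:
Start: (row=3, col=1)
  ^ (up): (row=3, col=1) -> (row=2, col=1)
  v (down): (row=2, col=1) -> (row=3, col=1)
  v (down): blocked, stay at (row=3, col=1)
  > (right): (row=3, col=1) -> (row=3, col=2)
  > (right): (row=3, col=2) -> (row=3, col=3)
  < (left): (row=3, col=3) -> (row=3, col=2)
  > (right): (row=3, col=2) -> (row=3, col=3)
  ^ (up): (row=3, col=3) -> (row=2, col=3)
  < (left): blocked, stay at (row=2, col=3)
  > (right): (row=2, col=3) -> (row=2, col=4)
Final: (row=2, col=4)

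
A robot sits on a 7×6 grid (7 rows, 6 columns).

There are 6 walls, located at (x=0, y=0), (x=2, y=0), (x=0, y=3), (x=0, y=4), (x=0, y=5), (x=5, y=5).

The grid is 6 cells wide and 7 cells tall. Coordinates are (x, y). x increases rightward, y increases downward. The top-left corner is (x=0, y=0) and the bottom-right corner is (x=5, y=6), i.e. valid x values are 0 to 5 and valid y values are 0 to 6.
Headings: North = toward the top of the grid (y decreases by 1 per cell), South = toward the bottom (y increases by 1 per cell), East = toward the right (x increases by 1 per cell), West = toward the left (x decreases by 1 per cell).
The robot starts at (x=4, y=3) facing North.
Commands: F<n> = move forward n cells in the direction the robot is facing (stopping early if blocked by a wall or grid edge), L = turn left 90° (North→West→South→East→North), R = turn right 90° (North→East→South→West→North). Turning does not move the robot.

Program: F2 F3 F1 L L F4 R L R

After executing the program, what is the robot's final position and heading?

Answer: Final position: (x=4, y=4), facing West

Derivation:
Start: (x=4, y=3), facing North
  F2: move forward 2, now at (x=4, y=1)
  F3: move forward 1/3 (blocked), now at (x=4, y=0)
  F1: move forward 0/1 (blocked), now at (x=4, y=0)
  L: turn left, now facing West
  L: turn left, now facing South
  F4: move forward 4, now at (x=4, y=4)
  R: turn right, now facing West
  L: turn left, now facing South
  R: turn right, now facing West
Final: (x=4, y=4), facing West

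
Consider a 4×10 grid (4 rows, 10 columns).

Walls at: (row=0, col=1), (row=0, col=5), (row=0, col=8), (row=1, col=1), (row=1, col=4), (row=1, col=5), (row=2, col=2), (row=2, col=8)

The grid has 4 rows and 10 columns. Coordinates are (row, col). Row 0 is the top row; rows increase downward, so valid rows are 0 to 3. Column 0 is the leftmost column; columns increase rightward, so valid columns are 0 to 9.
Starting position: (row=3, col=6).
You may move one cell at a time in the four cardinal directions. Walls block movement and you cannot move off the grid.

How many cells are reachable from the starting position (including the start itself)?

BFS flood-fill from (row=3, col=6):
  Distance 0: (row=3, col=6)
  Distance 1: (row=2, col=6), (row=3, col=5), (row=3, col=7)
  Distance 2: (row=1, col=6), (row=2, col=5), (row=2, col=7), (row=3, col=4), (row=3, col=8)
  Distance 3: (row=0, col=6), (row=1, col=7), (row=2, col=4), (row=3, col=3), (row=3, col=9)
  Distance 4: (row=0, col=7), (row=1, col=8), (row=2, col=3), (row=2, col=9), (row=3, col=2)
  Distance 5: (row=1, col=3), (row=1, col=9), (row=3, col=1)
  Distance 6: (row=0, col=3), (row=0, col=9), (row=1, col=2), (row=2, col=1), (row=3, col=0)
  Distance 7: (row=0, col=2), (row=0, col=4), (row=2, col=0)
  Distance 8: (row=1, col=0)
  Distance 9: (row=0, col=0)
Total reachable: 32 (grid has 32 open cells total)

Answer: Reachable cells: 32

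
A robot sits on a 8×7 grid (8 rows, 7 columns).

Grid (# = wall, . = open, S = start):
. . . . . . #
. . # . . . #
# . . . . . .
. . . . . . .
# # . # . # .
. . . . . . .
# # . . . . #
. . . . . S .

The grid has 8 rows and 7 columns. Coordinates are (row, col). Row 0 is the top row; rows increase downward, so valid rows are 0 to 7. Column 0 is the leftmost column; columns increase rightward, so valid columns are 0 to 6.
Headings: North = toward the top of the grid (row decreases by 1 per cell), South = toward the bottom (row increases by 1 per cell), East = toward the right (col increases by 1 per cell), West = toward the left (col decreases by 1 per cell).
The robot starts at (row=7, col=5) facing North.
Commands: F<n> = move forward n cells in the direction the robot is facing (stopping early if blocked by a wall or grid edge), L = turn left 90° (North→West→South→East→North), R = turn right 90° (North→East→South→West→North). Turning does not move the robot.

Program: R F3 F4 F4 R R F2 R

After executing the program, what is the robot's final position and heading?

Start: (row=7, col=5), facing North
  R: turn right, now facing East
  F3: move forward 1/3 (blocked), now at (row=7, col=6)
  F4: move forward 0/4 (blocked), now at (row=7, col=6)
  F4: move forward 0/4 (blocked), now at (row=7, col=6)
  R: turn right, now facing South
  R: turn right, now facing West
  F2: move forward 2, now at (row=7, col=4)
  R: turn right, now facing North
Final: (row=7, col=4), facing North

Answer: Final position: (row=7, col=4), facing North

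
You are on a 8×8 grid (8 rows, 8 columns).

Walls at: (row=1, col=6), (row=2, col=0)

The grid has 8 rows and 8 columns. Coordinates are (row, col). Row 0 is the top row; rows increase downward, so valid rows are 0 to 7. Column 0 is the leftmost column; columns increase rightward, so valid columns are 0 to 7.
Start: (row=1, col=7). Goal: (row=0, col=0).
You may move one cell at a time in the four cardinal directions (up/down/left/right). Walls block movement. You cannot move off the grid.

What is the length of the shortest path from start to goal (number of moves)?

BFS from (row=1, col=7) until reaching (row=0, col=0):
  Distance 0: (row=1, col=7)
  Distance 1: (row=0, col=7), (row=2, col=7)
  Distance 2: (row=0, col=6), (row=2, col=6), (row=3, col=7)
  Distance 3: (row=0, col=5), (row=2, col=5), (row=3, col=6), (row=4, col=7)
  Distance 4: (row=0, col=4), (row=1, col=5), (row=2, col=4), (row=3, col=5), (row=4, col=6), (row=5, col=7)
  Distance 5: (row=0, col=3), (row=1, col=4), (row=2, col=3), (row=3, col=4), (row=4, col=5), (row=5, col=6), (row=6, col=7)
  Distance 6: (row=0, col=2), (row=1, col=3), (row=2, col=2), (row=3, col=3), (row=4, col=4), (row=5, col=5), (row=6, col=6), (row=7, col=7)
  Distance 7: (row=0, col=1), (row=1, col=2), (row=2, col=1), (row=3, col=2), (row=4, col=3), (row=5, col=4), (row=6, col=5), (row=7, col=6)
  Distance 8: (row=0, col=0), (row=1, col=1), (row=3, col=1), (row=4, col=2), (row=5, col=3), (row=6, col=4), (row=7, col=5)  <- goal reached here
One shortest path (8 moves): (row=1, col=7) -> (row=0, col=7) -> (row=0, col=6) -> (row=0, col=5) -> (row=0, col=4) -> (row=0, col=3) -> (row=0, col=2) -> (row=0, col=1) -> (row=0, col=0)

Answer: Shortest path length: 8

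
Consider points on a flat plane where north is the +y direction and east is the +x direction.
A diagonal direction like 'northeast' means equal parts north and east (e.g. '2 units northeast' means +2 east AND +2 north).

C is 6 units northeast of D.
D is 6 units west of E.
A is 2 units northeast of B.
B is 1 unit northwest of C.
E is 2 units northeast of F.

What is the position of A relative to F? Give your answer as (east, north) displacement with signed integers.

Answer: A is at (east=3, north=11) relative to F.

Derivation:
Place F at the origin (east=0, north=0).
  E is 2 units northeast of F: delta (east=+2, north=+2); E at (east=2, north=2).
  D is 6 units west of E: delta (east=-6, north=+0); D at (east=-4, north=2).
  C is 6 units northeast of D: delta (east=+6, north=+6); C at (east=2, north=8).
  B is 1 unit northwest of C: delta (east=-1, north=+1); B at (east=1, north=9).
  A is 2 units northeast of B: delta (east=+2, north=+2); A at (east=3, north=11).
Therefore A relative to F: (east=3, north=11).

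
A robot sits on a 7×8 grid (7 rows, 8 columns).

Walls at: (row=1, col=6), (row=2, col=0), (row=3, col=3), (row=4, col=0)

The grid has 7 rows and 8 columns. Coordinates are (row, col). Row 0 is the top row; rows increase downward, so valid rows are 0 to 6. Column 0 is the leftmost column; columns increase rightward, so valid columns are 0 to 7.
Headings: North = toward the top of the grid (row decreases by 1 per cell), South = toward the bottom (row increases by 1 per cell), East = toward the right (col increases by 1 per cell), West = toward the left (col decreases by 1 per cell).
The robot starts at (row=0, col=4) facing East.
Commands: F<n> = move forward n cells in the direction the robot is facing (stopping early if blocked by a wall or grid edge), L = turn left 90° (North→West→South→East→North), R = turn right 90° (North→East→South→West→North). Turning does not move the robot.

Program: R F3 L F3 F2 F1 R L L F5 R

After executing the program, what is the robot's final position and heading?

Answer: Final position: (row=0, col=7), facing East

Derivation:
Start: (row=0, col=4), facing East
  R: turn right, now facing South
  F3: move forward 3, now at (row=3, col=4)
  L: turn left, now facing East
  F3: move forward 3, now at (row=3, col=7)
  F2: move forward 0/2 (blocked), now at (row=3, col=7)
  F1: move forward 0/1 (blocked), now at (row=3, col=7)
  R: turn right, now facing South
  L: turn left, now facing East
  L: turn left, now facing North
  F5: move forward 3/5 (blocked), now at (row=0, col=7)
  R: turn right, now facing East
Final: (row=0, col=7), facing East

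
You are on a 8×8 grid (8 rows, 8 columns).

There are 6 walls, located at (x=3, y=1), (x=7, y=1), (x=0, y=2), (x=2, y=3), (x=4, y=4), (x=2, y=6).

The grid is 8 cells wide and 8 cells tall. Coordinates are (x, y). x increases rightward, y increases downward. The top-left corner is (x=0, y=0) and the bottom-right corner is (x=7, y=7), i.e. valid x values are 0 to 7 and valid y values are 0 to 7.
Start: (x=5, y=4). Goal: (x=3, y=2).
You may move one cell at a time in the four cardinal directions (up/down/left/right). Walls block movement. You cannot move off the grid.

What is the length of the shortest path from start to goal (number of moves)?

Answer: Shortest path length: 4

Derivation:
BFS from (x=5, y=4) until reaching (x=3, y=2):
  Distance 0: (x=5, y=4)
  Distance 1: (x=5, y=3), (x=6, y=4), (x=5, y=5)
  Distance 2: (x=5, y=2), (x=4, y=3), (x=6, y=3), (x=7, y=4), (x=4, y=5), (x=6, y=5), (x=5, y=6)
  Distance 3: (x=5, y=1), (x=4, y=2), (x=6, y=2), (x=3, y=3), (x=7, y=3), (x=3, y=5), (x=7, y=5), (x=4, y=6), (x=6, y=6), (x=5, y=7)
  Distance 4: (x=5, y=0), (x=4, y=1), (x=6, y=1), (x=3, y=2), (x=7, y=2), (x=3, y=4), (x=2, y=5), (x=3, y=6), (x=7, y=6), (x=4, y=7), (x=6, y=7)  <- goal reached here
One shortest path (4 moves): (x=5, y=4) -> (x=5, y=3) -> (x=4, y=3) -> (x=3, y=3) -> (x=3, y=2)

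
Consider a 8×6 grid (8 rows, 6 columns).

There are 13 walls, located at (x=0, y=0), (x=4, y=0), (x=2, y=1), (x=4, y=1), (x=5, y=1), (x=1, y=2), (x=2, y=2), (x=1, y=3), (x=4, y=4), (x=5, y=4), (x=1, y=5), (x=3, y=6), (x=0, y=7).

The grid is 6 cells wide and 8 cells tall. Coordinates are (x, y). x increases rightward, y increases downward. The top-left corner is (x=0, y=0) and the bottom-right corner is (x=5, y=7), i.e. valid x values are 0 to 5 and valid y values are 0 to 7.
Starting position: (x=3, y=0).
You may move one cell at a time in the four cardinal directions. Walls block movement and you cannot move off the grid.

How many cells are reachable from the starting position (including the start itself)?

Answer: Reachable cells: 34

Derivation:
BFS flood-fill from (x=3, y=0):
  Distance 0: (x=3, y=0)
  Distance 1: (x=2, y=0), (x=3, y=1)
  Distance 2: (x=1, y=0), (x=3, y=2)
  Distance 3: (x=1, y=1), (x=4, y=2), (x=3, y=3)
  Distance 4: (x=0, y=1), (x=5, y=2), (x=2, y=3), (x=4, y=3), (x=3, y=4)
  Distance 5: (x=0, y=2), (x=5, y=3), (x=2, y=4), (x=3, y=5)
  Distance 6: (x=0, y=3), (x=1, y=4), (x=2, y=5), (x=4, y=5)
  Distance 7: (x=0, y=4), (x=5, y=5), (x=2, y=6), (x=4, y=6)
  Distance 8: (x=0, y=5), (x=1, y=6), (x=5, y=6), (x=2, y=7), (x=4, y=7)
  Distance 9: (x=0, y=6), (x=1, y=7), (x=3, y=7), (x=5, y=7)
Total reachable: 34 (grid has 35 open cells total)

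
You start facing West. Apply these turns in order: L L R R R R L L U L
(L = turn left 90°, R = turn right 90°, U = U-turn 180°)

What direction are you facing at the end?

Answer: Final heading: North

Derivation:
Start: West
  L (left (90° counter-clockwise)) -> South
  L (left (90° counter-clockwise)) -> East
  R (right (90° clockwise)) -> South
  R (right (90° clockwise)) -> West
  R (right (90° clockwise)) -> North
  R (right (90° clockwise)) -> East
  L (left (90° counter-clockwise)) -> North
  L (left (90° counter-clockwise)) -> West
  U (U-turn (180°)) -> East
  L (left (90° counter-clockwise)) -> North
Final: North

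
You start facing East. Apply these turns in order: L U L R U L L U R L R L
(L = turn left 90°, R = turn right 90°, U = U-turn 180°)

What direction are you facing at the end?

Start: East
  L (left (90° counter-clockwise)) -> North
  U (U-turn (180°)) -> South
  L (left (90° counter-clockwise)) -> East
  R (right (90° clockwise)) -> South
  U (U-turn (180°)) -> North
  L (left (90° counter-clockwise)) -> West
  L (left (90° counter-clockwise)) -> South
  U (U-turn (180°)) -> North
  R (right (90° clockwise)) -> East
  L (left (90° counter-clockwise)) -> North
  R (right (90° clockwise)) -> East
  L (left (90° counter-clockwise)) -> North
Final: North

Answer: Final heading: North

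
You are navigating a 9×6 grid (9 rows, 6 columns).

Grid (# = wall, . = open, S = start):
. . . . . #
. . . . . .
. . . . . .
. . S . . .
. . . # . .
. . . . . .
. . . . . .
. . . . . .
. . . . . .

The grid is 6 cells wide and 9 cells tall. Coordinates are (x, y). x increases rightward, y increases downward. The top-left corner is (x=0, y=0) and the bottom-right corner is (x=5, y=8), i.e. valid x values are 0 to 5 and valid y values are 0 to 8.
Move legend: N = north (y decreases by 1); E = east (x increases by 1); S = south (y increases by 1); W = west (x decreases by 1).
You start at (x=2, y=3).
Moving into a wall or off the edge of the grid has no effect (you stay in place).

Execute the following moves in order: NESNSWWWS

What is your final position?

Answer: Final position: (x=0, y=4)

Derivation:
Start: (x=2, y=3)
  N (north): (x=2, y=3) -> (x=2, y=2)
  E (east): (x=2, y=2) -> (x=3, y=2)
  S (south): (x=3, y=2) -> (x=3, y=3)
  N (north): (x=3, y=3) -> (x=3, y=2)
  S (south): (x=3, y=2) -> (x=3, y=3)
  W (west): (x=3, y=3) -> (x=2, y=3)
  W (west): (x=2, y=3) -> (x=1, y=3)
  W (west): (x=1, y=3) -> (x=0, y=3)
  S (south): (x=0, y=3) -> (x=0, y=4)
Final: (x=0, y=4)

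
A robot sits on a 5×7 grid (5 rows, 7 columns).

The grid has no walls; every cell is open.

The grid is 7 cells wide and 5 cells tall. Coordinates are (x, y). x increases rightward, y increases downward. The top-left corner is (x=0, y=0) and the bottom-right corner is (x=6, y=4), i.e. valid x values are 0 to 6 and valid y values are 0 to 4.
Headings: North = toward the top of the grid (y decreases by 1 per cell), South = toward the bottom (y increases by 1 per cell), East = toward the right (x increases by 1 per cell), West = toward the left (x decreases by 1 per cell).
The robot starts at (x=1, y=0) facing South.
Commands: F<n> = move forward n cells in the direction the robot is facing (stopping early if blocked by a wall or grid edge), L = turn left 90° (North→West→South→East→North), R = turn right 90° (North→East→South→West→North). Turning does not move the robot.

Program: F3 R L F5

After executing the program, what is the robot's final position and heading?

Answer: Final position: (x=1, y=4), facing South

Derivation:
Start: (x=1, y=0), facing South
  F3: move forward 3, now at (x=1, y=3)
  R: turn right, now facing West
  L: turn left, now facing South
  F5: move forward 1/5 (blocked), now at (x=1, y=4)
Final: (x=1, y=4), facing South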